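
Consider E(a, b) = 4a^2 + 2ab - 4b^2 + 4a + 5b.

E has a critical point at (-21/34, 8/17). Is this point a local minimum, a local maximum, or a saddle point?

The Hessian of E is constant: H = [[8, 2], [2, -8]].
det(H) = 8·(-8) − 2² = -68.
Since det(H) < 0, H is indefinite and the critical point is a saddle point.

saddle point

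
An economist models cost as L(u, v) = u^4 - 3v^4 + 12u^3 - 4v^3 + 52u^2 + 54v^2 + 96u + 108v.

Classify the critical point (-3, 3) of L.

The mixed partial ∂²L/∂u∂v is 0, so the Hessian at any point is diag(L_uu, L_vv) = diag(4(3u^2 + 18u + 26), 12(-3v^2 - 2v + 9)).
At (-3, 3): H = diag(-4, -288).
Both eigenvalues are negative, so H is negative definite: a local maximum.

local maximum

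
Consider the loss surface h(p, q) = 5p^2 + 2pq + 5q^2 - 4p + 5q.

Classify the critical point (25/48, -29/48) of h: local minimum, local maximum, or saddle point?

local minimum

The Hessian of h is constant: H = [[10, 2], [2, 10]].
det(H) = 10·10 − 2² = 96.
det(H) > 0 and tr(H) = 20 > 0, so H is positive definite and the point is a local minimum.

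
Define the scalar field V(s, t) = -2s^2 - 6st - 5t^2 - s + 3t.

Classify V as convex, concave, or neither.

V is quadratic, so its Hessian is the constant matrix H = [[-4, -6], [-6, -10]].
det(H) = 4, tr(H) = -14.
det(H) > 0 and tr(H) < 0, so H is negative definite everywhere: concave.

concave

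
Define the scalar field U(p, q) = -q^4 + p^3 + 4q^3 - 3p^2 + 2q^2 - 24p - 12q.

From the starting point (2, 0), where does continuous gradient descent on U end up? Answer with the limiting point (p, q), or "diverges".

U is separable, so gradient descent decouples: p follows -∂U/∂p, q follows -∂U/∂q.
∂U/∂p = 3(p - 4)(p + 2); at p=2 this is -24, so p increases.
∂U/∂q = -4(q - 3)(q - 1)(q + 1); at q=0 this is -12, so q increases.
p converges to its nearest critical value 4 (a local min of the p-part); q converges to 1. The iterate converges to (4, 1).

(4, 1)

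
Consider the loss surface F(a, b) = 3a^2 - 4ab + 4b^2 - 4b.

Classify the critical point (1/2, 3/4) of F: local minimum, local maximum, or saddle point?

The Hessian of F is constant: H = [[6, -4], [-4, 8]].
det(H) = 6·8 − (-4)² = 32.
det(H) > 0 and tr(H) = 14 > 0, so H is positive definite and the point is a local minimum.

local minimum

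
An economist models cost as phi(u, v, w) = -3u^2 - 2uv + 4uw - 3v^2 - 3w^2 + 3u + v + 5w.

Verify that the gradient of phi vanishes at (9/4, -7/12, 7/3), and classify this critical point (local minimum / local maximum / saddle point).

local maximum

∇phi = (-6u - 2v + 4w + 3, -2u - 6v + 1, 4u - 6w + 5); substituting (9/4, -7/12, 7/3) gives ∇phi = (0, 0, 0), so (9/4, -7/12, 7/3) is indeed a critical point.
The Hessian is constant: H = [[-6, -2, 4], [-2, -6, 0], [4, 0, -6]].
Leading principal minors: Δ₁ = -6, Δ₂ = 32, Δ₃ = -96.
The minors alternate sign starting negative (−, +, −), so H is negative definite: a local maximum.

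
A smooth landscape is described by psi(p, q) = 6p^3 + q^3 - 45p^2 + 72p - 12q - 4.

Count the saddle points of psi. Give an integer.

psi separates as a function of p plus a function of q, so ∇psi=0 decouples.
∂psi/∂p = 18(p - 4)(p - 1) = 0 at p ∈ {1, 4}; ∂psi/∂q = 3(q - 2)(q + 2) = 0 at q ∈ {-2, 2}.
The Hessian is diagonal: diag(psi_pp, psi_qq). Second derivatives: psi_pp(1)=-54, psi_pp(4)=54; psi_qq(-2)=-12, psi_qq(2)=12.
Saddle points occur where the two diagonal entries have opposite signs: (1, 2), (4, -2). Count: 2.

2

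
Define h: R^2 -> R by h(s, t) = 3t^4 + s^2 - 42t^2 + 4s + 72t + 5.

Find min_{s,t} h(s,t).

-350

h(s,t) separates as P(s) + Q(t) + 5, so its minimum is min P + min Q + 5.
P'(s) = 2s + 4 vanishes at s ∈ {-2}; Q'(t) = 12(t - 2)(t - 1)(t + 3) vanishes at t ∈ {-3, 1, 2}.
Local minima of P (where P''>0): P(-2)=-4. Local minima of Q: Q(-3)=-351, Q(2)=24.
So the global minimum of h is P(-2) + Q(-3) + 5 = -4 − 351 + 5 = -350, attained at (-2, -3).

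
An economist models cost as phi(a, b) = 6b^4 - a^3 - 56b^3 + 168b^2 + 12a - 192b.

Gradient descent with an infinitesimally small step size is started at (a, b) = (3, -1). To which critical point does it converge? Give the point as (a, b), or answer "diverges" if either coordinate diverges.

diverges

phi is separable, so gradient descent decouples: a follows -∂phi/∂a, b follows -∂phi/∂b.
∂phi/∂a = -3(a - 2)(a + 2); at a=3 this is -15, so a increases.
∂phi/∂b = 24(b - 4)(b - 2)(b - 1); at b=-1 this is -720, so b increases.
The a-coordinate has no critical point in that direction and runs off to infinity.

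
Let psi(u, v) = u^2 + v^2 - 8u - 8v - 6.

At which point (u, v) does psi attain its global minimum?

psi(u,v) separates as P(u) + Q(v) − 6, so its minimum is min P + min Q − 6.
P'(u) = 2u - 8 vanishes at u ∈ {4}; Q'(v) = 2v - 8 vanishes at v ∈ {4}.
Local minima of P (where P''>0): P(4)=-16. Local minima of Q: Q(4)=-16.
So the global minimum of psi is P(4) + Q(4) − 6 = -16 − 16 − 6 = -38, attained at (4, 4).

(4, 4)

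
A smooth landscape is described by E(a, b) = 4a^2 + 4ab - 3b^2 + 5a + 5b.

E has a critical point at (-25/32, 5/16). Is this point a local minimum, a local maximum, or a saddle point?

The Hessian of E is constant: H = [[8, 4], [4, -6]].
det(H) = 8·(-6) − 4² = -64.
Since det(H) < 0, H is indefinite and the critical point is a saddle point.

saddle point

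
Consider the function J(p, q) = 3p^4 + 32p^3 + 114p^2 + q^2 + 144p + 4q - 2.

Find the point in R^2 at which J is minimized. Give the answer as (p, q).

J(p,q) separates as A(p) + B(q) − 2, so its minimum is min A + min B − 2.
A'(p) = 12(p + 1)(p + 3)(p + 4) vanishes at p ∈ {-4, -3, -1}; B'(q) = 2q + 4 vanishes at q ∈ {-2}.
Local minima of A (where A''>0): A(-4)=-32, A(-1)=-59. Local minima of B: B(-2)=-4.
So the global minimum of J is A(-1) + B(-2) − 2 = -59 − 4 − 2 = -65, attained at (-1, -2).

(-1, -2)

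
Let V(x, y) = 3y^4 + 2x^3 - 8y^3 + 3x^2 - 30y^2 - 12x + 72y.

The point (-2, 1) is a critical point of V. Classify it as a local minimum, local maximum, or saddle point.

The mixed partial ∂²V/∂x∂y is 0, so the Hessian at any point is diag(V_xx, V_yy) = diag(6(2x + 1), 12(3y^2 - 4y - 5)).
At (-2, 1): H = diag(-18, -72).
Both eigenvalues are negative, so H is negative definite: a local maximum.

local maximum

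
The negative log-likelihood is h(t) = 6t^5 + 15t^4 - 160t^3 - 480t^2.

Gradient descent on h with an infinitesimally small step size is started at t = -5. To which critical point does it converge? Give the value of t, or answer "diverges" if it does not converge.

h'(t) = 30t(t - 4)(t + 2)(t + 4), so h'(-5) = 4050.
Gradient descent moves in the -h' direction, i.e. t is decreasing.
There is no critical point below t=-5, and h' keeps the same sign, so the iterate runs off to −∞.

diverges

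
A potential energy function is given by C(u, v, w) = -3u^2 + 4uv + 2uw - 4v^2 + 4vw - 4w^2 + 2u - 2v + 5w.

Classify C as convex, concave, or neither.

C is quadratic, so its Hessian is the constant matrix H = [[-6, 4, 2], [4, -8, 4], [2, 4, -8]].
Leading principal minors: -6, 32, -64.
Signs alternate −, +, − ⇒ H ≺ 0 ⇒ concave.

concave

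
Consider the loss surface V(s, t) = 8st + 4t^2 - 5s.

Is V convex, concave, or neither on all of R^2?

V is quadratic, so its Hessian is the constant matrix H = [[0, 8], [8, 8]].
det(H) = -64, tr(H) = 8.
det(H) < 0, so H is indefinite: neither convex nor concave.

neither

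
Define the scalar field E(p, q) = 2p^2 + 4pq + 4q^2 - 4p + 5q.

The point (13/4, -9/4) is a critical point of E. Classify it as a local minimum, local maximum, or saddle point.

The Hessian of E is constant: H = [[4, 4], [4, 8]].
det(H) = 4·8 − 4² = 16.
det(H) > 0 and tr(H) = 12 > 0, so H is positive definite and the point is a local minimum.

local minimum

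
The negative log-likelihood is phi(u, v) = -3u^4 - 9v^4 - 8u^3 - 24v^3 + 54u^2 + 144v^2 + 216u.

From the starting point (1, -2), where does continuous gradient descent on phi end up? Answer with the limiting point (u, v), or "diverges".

(-2, 0)

phi is separable, so gradient descent decouples: u follows -∂phi/∂u, v follows -∂phi/∂v.
∂phi/∂u = -12(u - 3)(u + 2)(u + 3); at u=1 this is 288, so u decreases.
∂phi/∂v = -36v(v - 2)(v + 4); at v=-2 this is -576, so v increases.
u converges to its nearest critical value -2 (a local min of the u-part); v converges to 0. The iterate converges to (-2, 0).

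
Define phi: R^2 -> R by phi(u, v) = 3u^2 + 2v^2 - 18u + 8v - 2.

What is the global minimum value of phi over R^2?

-37

phi(u,v) separates as P(u) + Q(v) − 2, so its minimum is min P + min Q − 2.
P'(u) = 6u - 18 vanishes at u ∈ {3}; Q'(v) = 4v + 8 vanishes at v ∈ {-2}.
Local minima of P (where P''>0): P(3)=-27. Local minima of Q: Q(-2)=-8.
So the global minimum of phi is P(3) + Q(-2) − 2 = -27 − 8 − 2 = -37, attained at (3, -2).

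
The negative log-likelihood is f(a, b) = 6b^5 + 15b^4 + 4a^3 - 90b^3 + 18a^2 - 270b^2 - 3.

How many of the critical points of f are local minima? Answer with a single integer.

2

f separates as a function of a plus a function of b, so ∇f=0 decouples.
∂f/∂a = 12a(a + 3) = 0 at a ∈ {-3, 0}; ∂f/∂b = 30b(b - 3)(b + 2)(b + 3) = 0 at b ∈ {-3, -2, 0, 3}.
The Hessian is diagonal: diag(f_aa, f_bb). Second derivatives: f_aa(-3)=-36, f_aa(0)=36; f_bb(-3)=-540, f_bb(-2)=300, f_bb(0)=-540, f_bb(3)=2700.
Local minima occur where both diagonal entries positive: (0, -2), (0, 3). Count: 2.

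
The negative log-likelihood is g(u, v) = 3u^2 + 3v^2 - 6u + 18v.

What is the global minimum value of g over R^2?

g(u,v) separates as P(u) + Q(v), so its minimum is min P + min Q.
P'(u) = 6u - 6 vanishes at u ∈ {1}; Q'(v) = 6v + 18 vanishes at v ∈ {-3}.
Local minima of P (where P''>0): P(1)=-3. Local minima of Q: Q(-3)=-27.
So the global minimum of g is P(1) + Q(-3) = -3 − 27 = -30, attained at (1, -3).

-30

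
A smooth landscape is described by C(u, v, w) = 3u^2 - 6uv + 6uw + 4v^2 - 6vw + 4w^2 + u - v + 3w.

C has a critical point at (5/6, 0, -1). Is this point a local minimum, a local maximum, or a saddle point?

local minimum

The Hessian is constant: H = [[6, -6, 6], [-6, 8, -6], [6, -6, 8]].
Leading principal minors: Δ₁ = 6, Δ₂ = 12, Δ₃ = 24.
All leading minors are positive, so H is positive definite: a local minimum.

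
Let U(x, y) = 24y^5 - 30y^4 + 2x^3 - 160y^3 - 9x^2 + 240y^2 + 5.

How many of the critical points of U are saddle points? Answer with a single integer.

U separates as a function of x plus a function of y, so ∇U=0 decouples.
∂U/∂x = 6x(x - 3) = 0 at x ∈ {0, 3}; ∂U/∂y = 120y(y - 2)(y - 1)(y + 2) = 0 at y ∈ {-2, 0, 1, 2}.
The Hessian is diagonal: diag(U_xx, U_yy). Second derivatives: U_xx(0)=-18, U_xx(3)=18; U_yy(-2)=-2880, U_yy(0)=480, U_yy(1)=-360, U_yy(2)=960.
Saddle points occur where the two diagonal entries have opposite signs: (0, 0), (0, 2), (3, -2), (3, 1). Count: 4.

4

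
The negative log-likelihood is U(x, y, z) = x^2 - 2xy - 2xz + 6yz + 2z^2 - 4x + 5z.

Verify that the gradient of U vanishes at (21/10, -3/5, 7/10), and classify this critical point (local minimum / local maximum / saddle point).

∇U = (2x - 2y - 2z - 4, -2x + 6z, -2x + 6y + 4z + 5); substituting (21/10, -3/5, 7/10) gives ∇U = (0, 0, 0), so (21/10, -3/5, 7/10) is indeed a critical point.
The Hessian is constant: H = [[2, -2, -2], [-2, 0, 6], [-2, 6, 4]].
Leading principal minors: Δ₁ = 2, Δ₂ = -4, Δ₃ = -40.
The minors fit neither the all-positive nor the alternating-sign pattern, so H is indefinite: a saddle point.

saddle point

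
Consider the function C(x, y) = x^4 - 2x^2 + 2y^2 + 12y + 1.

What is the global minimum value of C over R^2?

-18

C(x,y) separates as P(x) + Q(y) + 1, so its minimum is min P + min Q + 1.
P'(x) = 4x(x - 1)(x + 1) vanishes at x ∈ {-1, 0, 1}; Q'(y) = 4y + 12 vanishes at y ∈ {-3}.
Local minima of P (where P''>0): P(-1)=-1, P(1)=-1. Local minima of Q: Q(-3)=-18.
So the global minimum of C is P(-1) + Q(-3) + 1 = -1 − 18 + 1 = -18, attained at (-1, -3).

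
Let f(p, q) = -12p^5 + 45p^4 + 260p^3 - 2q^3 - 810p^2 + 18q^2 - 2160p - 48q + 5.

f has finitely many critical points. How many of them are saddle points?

4

f separates as a function of p plus a function of q, so ∇f=0 decouples.
∂f/∂p = -60(p - 4)(p - 3)(p + 1)(p + 3) = 0 at p ∈ {-3, -1, 3, 4}; ∂f/∂q = -6(q - 4)(q - 2) = 0 at q ∈ {2, 4}.
The Hessian is diagonal: diag(f_pp, f_qq). Second derivatives: f_pp(-3)=5040, f_pp(-1)=-2400, f_pp(3)=1440, f_pp(4)=-2100; f_qq(2)=12, f_qq(4)=-12.
Saddle points occur where the two diagonal entries have opposite signs: (-3, 4), (-1, 2), (3, 4), (4, 2). Count: 4.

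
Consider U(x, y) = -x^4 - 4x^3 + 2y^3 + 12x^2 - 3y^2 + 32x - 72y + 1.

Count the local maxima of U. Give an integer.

2

U separates as a function of x plus a function of y, so ∇U=0 decouples.
∂U/∂x = -4(x - 2)(x + 1)(x + 4) = 0 at x ∈ {-4, -1, 2}; ∂U/∂y = 6(y - 4)(y + 3) = 0 at y ∈ {-3, 4}.
The Hessian is diagonal: diag(U_xx, U_yy). Second derivatives: U_xx(-4)=-72, U_xx(-1)=36, U_xx(2)=-72; U_yy(-3)=-42, U_yy(4)=42.
Local maxima occur where both diagonal entries negative: (-4, -3), (2, -3). Count: 2.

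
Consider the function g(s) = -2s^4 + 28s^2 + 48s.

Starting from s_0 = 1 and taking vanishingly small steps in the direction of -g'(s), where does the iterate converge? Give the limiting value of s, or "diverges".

g'(s) = -8(s - 3)(s + 1)(s + 2), so g'(1) = 96.
Gradient descent moves in the -g' direction, i.e. s is decreasing.
The nearest critical point in that direction is s = -1, where g'' = 32 > 0 (a local minimum). The iterate converges there.

-1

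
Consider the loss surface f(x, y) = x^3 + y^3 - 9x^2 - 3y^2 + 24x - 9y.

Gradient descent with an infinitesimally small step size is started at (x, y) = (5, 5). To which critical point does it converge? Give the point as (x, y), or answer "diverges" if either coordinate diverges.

f is separable, so gradient descent decouples: x follows -∂f/∂x, y follows -∂f/∂y.
∂f/∂x = 3(x - 4)(x - 2); at x=5 this is 9, so x decreases.
∂f/∂y = 3(y - 3)(y + 1); at y=5 this is 36, so y decreases.
x converges to its nearest critical value 4 (a local min of the x-part); y converges to 3. The iterate converges to (4, 3).

(4, 3)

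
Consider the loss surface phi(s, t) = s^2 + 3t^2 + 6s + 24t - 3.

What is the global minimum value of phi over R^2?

-60

phi(s,t) separates as P(s) + Q(t) − 3, so its minimum is min P + min Q − 3.
P'(s) = 2s + 6 vanishes at s ∈ {-3}; Q'(t) = 6(t + 4) vanishes at t ∈ {-4}.
Local minima of P (where P''>0): P(-3)=-9. Local minima of Q: Q(-4)=-48.
So the global minimum of phi is P(-3) + Q(-4) − 3 = -9 − 48 − 3 = -60, attained at (-3, -4).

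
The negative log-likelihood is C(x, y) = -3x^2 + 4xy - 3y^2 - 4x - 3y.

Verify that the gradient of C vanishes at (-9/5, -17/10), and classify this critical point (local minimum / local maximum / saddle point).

∇C = (-6x + 4y - 4, 4x - 6y - 3); substituting (-9/5, -17/10) gives ∇C = (0, 0), so (-9/5, -17/10) is indeed a critical point.
The Hessian of C is constant: H = [[-6, 4], [4, -6]].
det(H) = (-6)·(-6) − 4² = 20.
det(H) > 0 and tr(H) = -12 < 0, so H is negative definite and the point is a local maximum.

local maximum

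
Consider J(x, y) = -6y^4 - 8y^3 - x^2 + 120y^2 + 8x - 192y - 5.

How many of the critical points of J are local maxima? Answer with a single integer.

J separates as a function of x plus a function of y, so ∇J=0 decouples.
∂J/∂x = -2(x - 4) = 0 at x ∈ {4}; ∂J/∂y = -24(y - 2)(y - 1)(y + 4) = 0 at y ∈ {-4, 1, 2}.
The Hessian is diagonal: diag(J_xx, J_yy). Second derivatives: J_xx(4)=-2; J_yy(-4)=-720, J_yy(1)=120, J_yy(2)=-144.
Local maxima occur where both diagonal entries negative: (4, -4), (4, 2). Count: 2.

2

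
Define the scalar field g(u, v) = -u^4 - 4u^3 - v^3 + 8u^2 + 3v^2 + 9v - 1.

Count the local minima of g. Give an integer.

1

g separates as a function of u plus a function of v, so ∇g=0 decouples.
∂g/∂u = -4u(u - 1)(u + 4) = 0 at u ∈ {-4, 0, 1}; ∂g/∂v = -3(v - 3)(v + 1) = 0 at v ∈ {-1, 3}.
The Hessian is diagonal: diag(g_uu, g_vv). Second derivatives: g_uu(-4)=-80, g_uu(0)=16, g_uu(1)=-20; g_vv(-1)=12, g_vv(3)=-12.
Local minima occur where both diagonal entries positive: (0, -1). Count: 1.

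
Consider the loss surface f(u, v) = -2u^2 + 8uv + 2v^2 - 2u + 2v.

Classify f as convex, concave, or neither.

neither

f is quadratic, so its Hessian is the constant matrix H = [[-4, 8], [8, 4]].
det(H) = -80, tr(H) = 0.
det(H) < 0, so H is indefinite: neither convex nor concave.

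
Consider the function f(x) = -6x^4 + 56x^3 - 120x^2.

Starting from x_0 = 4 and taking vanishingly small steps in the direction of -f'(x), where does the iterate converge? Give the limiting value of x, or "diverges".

f'(x) = -24x(x - 5)(x - 2), so f'(4) = 192.
Gradient descent moves in the -f' direction, i.e. x is decreasing.
The nearest critical point in that direction is x = 2, where f'' = 144 > 0 (a local minimum). The iterate converges there.

2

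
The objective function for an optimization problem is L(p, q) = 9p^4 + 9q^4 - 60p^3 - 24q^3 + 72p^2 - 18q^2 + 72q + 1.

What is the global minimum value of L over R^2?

-440

L(p,q) separates as A(p) + B(q) + 1, so its minimum is min A + min B + 1.
A'(p) = 36p(p - 4)(p - 1) vanishes at p ∈ {0, 1, 4}; B'(q) = 36(q - 2)(q - 1)(q + 1) vanishes at q ∈ {-1, 1, 2}.
Local minima of A (where A''>0): A(0)=0, A(4)=-384. Local minima of B: B(-1)=-57, B(2)=24.
So the global minimum of L is A(4) + B(-1) + 1 = -384 − 57 + 1 = -440, attained at (4, -1).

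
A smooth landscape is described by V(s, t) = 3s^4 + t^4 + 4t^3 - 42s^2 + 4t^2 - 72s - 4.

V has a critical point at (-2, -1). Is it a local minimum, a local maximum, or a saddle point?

The mixed partial ∂²V/∂s∂t is 0, so the Hessian at any point is diag(V_ss, V_tt) = diag(12(3s^2 - 7), 4(3t^2 + 6t + 2)).
At (-2, -1): H = diag(60, -4).
The eigenvalues have opposite signs, so H is indefinite: a saddle point.

saddle point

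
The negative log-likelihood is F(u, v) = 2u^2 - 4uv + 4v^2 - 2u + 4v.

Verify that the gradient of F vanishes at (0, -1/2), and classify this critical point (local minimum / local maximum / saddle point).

local minimum

∇F = (4u - 4v - 2, -4u + 8v + 4); substituting (0, -1/2) gives ∇F = (0, 0), so (0, -1/2) is indeed a critical point.
The Hessian of F is constant: H = [[4, -4], [-4, 8]].
det(H) = 4·8 − (-4)² = 16.
det(H) > 0 and tr(H) = 12 > 0, so H is positive definite and the point is a local minimum.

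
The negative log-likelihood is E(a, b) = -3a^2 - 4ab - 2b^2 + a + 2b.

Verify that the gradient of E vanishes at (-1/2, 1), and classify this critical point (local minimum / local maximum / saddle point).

local maximum

∇E = (-6a - 4b + 1, -4a - 4b + 2); substituting (-1/2, 1) gives ∇E = (0, 0), so (-1/2, 1) is indeed a critical point.
The Hessian of E is constant: H = [[-6, -4], [-4, -4]].
det(H) = (-6)·(-4) − (-4)² = 8.
det(H) > 0 and tr(H) = -10 < 0, so H is negative definite and the point is a local maximum.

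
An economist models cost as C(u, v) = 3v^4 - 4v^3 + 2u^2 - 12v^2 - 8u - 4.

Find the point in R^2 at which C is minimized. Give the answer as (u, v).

C(u,v) separates as P(u) + Q(v) − 4, so its minimum is min P + min Q − 4.
P'(u) = 4u - 8 vanishes at u ∈ {2}; Q'(v) = 12v(v - 2)(v + 1) vanishes at v ∈ {-1, 0, 2}.
Local minima of P (where P''>0): P(2)=-8. Local minima of Q: Q(-1)=-5, Q(2)=-32.
So the global minimum of C is P(2) + Q(2) − 4 = -8 − 32 − 4 = -44, attained at (2, 2).

(2, 2)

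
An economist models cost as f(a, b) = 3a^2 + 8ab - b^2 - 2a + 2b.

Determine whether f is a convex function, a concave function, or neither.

f is quadratic, so its Hessian is the constant matrix H = [[6, 8], [8, -2]].
det(H) = -76, tr(H) = 4.
det(H) < 0, so H is indefinite: neither convex nor concave.

neither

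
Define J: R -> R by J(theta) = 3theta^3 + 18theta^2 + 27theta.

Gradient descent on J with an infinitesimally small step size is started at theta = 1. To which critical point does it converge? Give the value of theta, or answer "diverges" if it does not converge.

J'(theta) = 9(theta + 1)(theta + 3), so J'(1) = 72.
Gradient descent moves in the -J' direction, i.e. theta is decreasing.
The nearest critical point in that direction is theta = -1, where J'' = 18 > 0 (a local minimum). The iterate converges there.

-1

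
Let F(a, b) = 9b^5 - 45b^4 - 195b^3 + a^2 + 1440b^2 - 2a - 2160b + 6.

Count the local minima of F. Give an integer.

F separates as a function of a plus a function of b, so ∇F=0 decouples.
∂F/∂a = 2(a - 1) = 0 at a ∈ {1}; ∂F/∂b = 45(b - 4)(b - 3)(b - 1)(b + 4) = 0 at b ∈ {-4, 1, 3, 4}.
The Hessian is diagonal: diag(F_aa, F_bb). Second derivatives: F_aa(1)=2; F_bb(-4)=-12600, F_bb(1)=1350, F_bb(3)=-630, F_bb(4)=1080.
Local minima occur where both diagonal entries positive: (1, 1), (1, 4). Count: 2.

2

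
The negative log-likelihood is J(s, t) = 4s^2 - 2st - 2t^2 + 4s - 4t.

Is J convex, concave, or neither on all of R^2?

neither

J is quadratic, so its Hessian is the constant matrix H = [[8, -2], [-2, -4]].
det(H) = -36, tr(H) = 4.
det(H) < 0, so H is indefinite: neither convex nor concave.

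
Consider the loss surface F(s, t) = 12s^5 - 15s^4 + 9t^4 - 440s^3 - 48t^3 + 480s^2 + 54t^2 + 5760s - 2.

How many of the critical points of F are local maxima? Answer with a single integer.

2

F separates as a function of s plus a function of t, so ∇F=0 decouples.
∂F/∂s = 60(s - 4)(s - 3)(s + 2)(s + 4) = 0 at s ∈ {-4, -2, 3, 4}; ∂F/∂t = 36t(t - 3)(t - 1) = 0 at t ∈ {0, 1, 3}.
The Hessian is diagonal: diag(F_ss, F_tt). Second derivatives: F_ss(-4)=-6720, F_ss(-2)=3600, F_ss(3)=-2100, F_ss(4)=2880; F_tt(0)=108, F_tt(1)=-72, F_tt(3)=216.
Local maxima occur where both diagonal entries negative: (-4, 1), (3, 1). Count: 2.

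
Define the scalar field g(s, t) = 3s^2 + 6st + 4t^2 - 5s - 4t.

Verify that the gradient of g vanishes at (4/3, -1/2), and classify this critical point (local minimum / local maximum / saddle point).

local minimum

∇g = (6s + 6t - 5, 6s + 8t - 4); substituting (4/3, -1/2) gives ∇g = (0, 0), so (4/3, -1/2) is indeed a critical point.
The Hessian of g is constant: H = [[6, 6], [6, 8]].
det(H) = 6·8 − 6² = 12.
det(H) > 0 and tr(H) = 14 > 0, so H is positive definite and the point is a local minimum.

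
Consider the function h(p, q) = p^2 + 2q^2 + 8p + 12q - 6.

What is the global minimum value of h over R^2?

-40

h(p,q) separates as A(p) + B(q) − 6, so its minimum is min A + min B − 6.
A'(p) = 2p + 8 vanishes at p ∈ {-4}; B'(q) = 4q + 12 vanishes at q ∈ {-3}.
Local minima of A (where A''>0): A(-4)=-16. Local minima of B: B(-3)=-18.
So the global minimum of h is A(-4) + B(-3) − 6 = -16 − 18 − 6 = -40, attained at (-4, -3).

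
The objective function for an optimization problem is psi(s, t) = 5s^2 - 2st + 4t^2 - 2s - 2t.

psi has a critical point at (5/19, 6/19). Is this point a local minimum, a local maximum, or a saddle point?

The Hessian of psi is constant: H = [[10, -2], [-2, 8]].
det(H) = 10·8 − (-2)² = 76.
det(H) > 0 and tr(H) = 18 > 0, so H is positive definite and the point is a local minimum.

local minimum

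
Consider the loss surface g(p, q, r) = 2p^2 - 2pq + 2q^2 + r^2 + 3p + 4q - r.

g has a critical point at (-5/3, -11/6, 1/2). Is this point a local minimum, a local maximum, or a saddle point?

The Hessian is constant: H = [[4, -2, 0], [-2, 4, 0], [0, 0, 2]].
Leading principal minors: Δ₁ = 4, Δ₂ = 12, Δ₃ = 24.
All leading minors are positive, so H is positive definite: a local minimum.

local minimum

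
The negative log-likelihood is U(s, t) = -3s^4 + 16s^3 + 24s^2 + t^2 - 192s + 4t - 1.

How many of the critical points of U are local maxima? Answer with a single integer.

0

U separates as a function of s plus a function of t, so ∇U=0 decouples.
∂U/∂s = -12(s - 4)(s - 2)(s + 2) = 0 at s ∈ {-2, 2, 4}; ∂U/∂t = 2(t + 2) = 0 at t ∈ {-2}.
The Hessian is diagonal: diag(U_ss, U_tt). Second derivatives: U_ss(-2)=-288, U_ss(2)=96, U_ss(4)=-144; U_tt(-2)=2.
Local maxima occur where both diagonal entries negative: none. Count: 0.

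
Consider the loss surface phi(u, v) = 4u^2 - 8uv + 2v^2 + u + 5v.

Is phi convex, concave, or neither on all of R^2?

phi is quadratic, so its Hessian is the constant matrix H = [[8, -8], [-8, 4]].
det(H) = -32, tr(H) = 12.
det(H) < 0, so H is indefinite: neither convex nor concave.

neither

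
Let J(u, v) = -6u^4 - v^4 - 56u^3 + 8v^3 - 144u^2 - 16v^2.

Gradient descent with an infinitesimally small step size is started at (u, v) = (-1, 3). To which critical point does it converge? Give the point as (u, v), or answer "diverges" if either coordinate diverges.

J is separable, so gradient descent decouples: u follows -∂J/∂u, v follows -∂J/∂v.
∂J/∂u = -24u(u + 3)(u + 4); at u=-1 this is 144, so u decreases.
∂J/∂v = -4v(v - 4)(v - 2); at v=3 this is 12, so v decreases.
u converges to its nearest critical value -3 (a local min of the u-part); v converges to 2. The iterate converges to (-3, 2).

(-3, 2)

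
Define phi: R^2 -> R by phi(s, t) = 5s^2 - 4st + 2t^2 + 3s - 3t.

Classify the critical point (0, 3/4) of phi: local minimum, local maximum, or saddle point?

local minimum

The Hessian of phi is constant: H = [[10, -4], [-4, 4]].
det(H) = 10·4 − (-4)² = 24.
det(H) > 0 and tr(H) = 14 > 0, so H is positive definite and the point is a local minimum.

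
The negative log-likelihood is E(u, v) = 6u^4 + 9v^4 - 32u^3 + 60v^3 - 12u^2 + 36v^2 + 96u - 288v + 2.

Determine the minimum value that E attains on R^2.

E(u,v) separates as P(u) + Q(v) + 2, so its minimum is min P + min Q + 2.
P'(u) = 24(u - 4)(u - 1)(u + 1) vanishes at u ∈ {-1, 1, 4}; Q'(v) = 36(v - 1)(v + 2)(v + 4) vanishes at v ∈ {-4, -2, 1}.
Local minima of P (where P''>0): P(-1)=-70, P(4)=-320. Local minima of Q: Q(-4)=192, Q(1)=-183.
So the global minimum of E is P(4) + Q(1) + 2 = -320 − 183 + 2 = -501, attained at (4, 1).

-501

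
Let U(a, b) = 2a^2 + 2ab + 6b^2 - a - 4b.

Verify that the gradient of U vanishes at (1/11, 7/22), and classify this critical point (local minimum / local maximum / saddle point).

∇U = (4a + 2b - 1, 2a + 12b - 4); substituting (1/11, 7/22) gives ∇U = (0, 0), so (1/11, 7/22) is indeed a critical point.
The Hessian of U is constant: H = [[4, 2], [2, 12]].
det(H) = 4·12 − 2² = 44.
det(H) > 0 and tr(H) = 16 > 0, so H is positive definite and the point is a local minimum.

local minimum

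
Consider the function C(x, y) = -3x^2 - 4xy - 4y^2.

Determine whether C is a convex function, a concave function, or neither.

C is quadratic, so its Hessian is the constant matrix H = [[-6, -4], [-4, -8]].
det(H) = 32, tr(H) = -14.
det(H) > 0 and tr(H) < 0, so H is negative definite everywhere: concave.

concave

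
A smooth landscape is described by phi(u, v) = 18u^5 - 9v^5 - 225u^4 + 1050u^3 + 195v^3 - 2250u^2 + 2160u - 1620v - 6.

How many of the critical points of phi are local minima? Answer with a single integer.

phi separates as a function of u plus a function of v, so ∇phi=0 decouples.
∂phi/∂u = 90(u - 4)(u - 3)(u - 2)(u - 1) = 0 at u ∈ {1, 2, 3, 4}; ∂phi/∂v = -45(v - 3)(v - 2)(v + 2)(v + 3) = 0 at v ∈ {-3, -2, 2, 3}.
The Hessian is diagonal: diag(phi_uu, phi_vv). Second derivatives: phi_uu(1)=-540, phi_uu(2)=180, phi_uu(3)=-180, phi_uu(4)=540; phi_vv(-3)=1350, phi_vv(-2)=-900, phi_vv(2)=900, phi_vv(3)=-1350.
Local minima occur where both diagonal entries positive: (2, -3), (2, 2), (4, -3), (4, 2). Count: 4.

4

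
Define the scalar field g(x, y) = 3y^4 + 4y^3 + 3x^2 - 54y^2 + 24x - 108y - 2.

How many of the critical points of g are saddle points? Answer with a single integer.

1

g separates as a function of x plus a function of y, so ∇g=0 decouples.
∂g/∂x = 6(x + 4) = 0 at x ∈ {-4}; ∂g/∂y = 12(y - 3)(y + 1)(y + 3) = 0 at y ∈ {-3, -1, 3}.
The Hessian is diagonal: diag(g_xx, g_yy). Second derivatives: g_xx(-4)=6; g_yy(-3)=144, g_yy(-1)=-96, g_yy(3)=288.
Saddle points occur where the two diagonal entries have opposite signs: (-4, -1). Count: 1.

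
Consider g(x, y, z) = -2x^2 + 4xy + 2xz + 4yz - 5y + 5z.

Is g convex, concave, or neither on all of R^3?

g is quadratic, so its Hessian is the constant matrix H = [[-4, 4, 2], [4, 0, 4], [2, 4, 0]].
Leading principal minors: -4, -16, 128.
Neither pattern holds ⇒ H is indefinite ⇒ neither convex nor concave.

neither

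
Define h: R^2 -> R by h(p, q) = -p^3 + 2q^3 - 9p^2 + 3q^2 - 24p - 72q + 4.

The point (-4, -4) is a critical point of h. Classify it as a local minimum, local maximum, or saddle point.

The mixed partial ∂²h/∂p∂q is 0, so the Hessian at any point is diag(h_pp, h_qq) = diag(-6(p + 3), 6(2q + 1)).
At (-4, -4): H = diag(6, -42).
The eigenvalues have opposite signs, so H is indefinite: a saddle point.

saddle point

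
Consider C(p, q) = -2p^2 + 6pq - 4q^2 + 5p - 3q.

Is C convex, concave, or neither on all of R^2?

neither

C is quadratic, so its Hessian is the constant matrix H = [[-4, 6], [6, -8]].
det(H) = -4, tr(H) = -12.
det(H) < 0, so H is indefinite: neither convex nor concave.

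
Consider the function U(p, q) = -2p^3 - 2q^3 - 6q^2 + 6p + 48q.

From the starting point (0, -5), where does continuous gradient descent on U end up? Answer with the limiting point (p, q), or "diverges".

(-1, -4)

U is separable, so gradient descent decouples: p follows -∂U/∂p, q follows -∂U/∂q.
∂U/∂p = -6(p - 1)(p + 1); at p=0 this is 6, so p decreases.
∂U/∂q = -6(q - 2)(q + 4); at q=-5 this is -42, so q increases.
p converges to its nearest critical value -1 (a local min of the p-part); q converges to -4. The iterate converges to (-1, -4).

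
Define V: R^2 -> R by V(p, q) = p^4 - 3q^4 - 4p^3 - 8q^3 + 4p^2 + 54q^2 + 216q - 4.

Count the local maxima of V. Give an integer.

V separates as a function of p plus a function of q, so ∇V=0 decouples.
∂V/∂p = 4p(p - 2)(p - 1) = 0 at p ∈ {0, 1, 2}; ∂V/∂q = -12(q - 3)(q + 2)(q + 3) = 0 at q ∈ {-3, -2, 3}.
The Hessian is diagonal: diag(V_pp, V_qq). Second derivatives: V_pp(0)=8, V_pp(1)=-4, V_pp(2)=8; V_qq(-3)=-72, V_qq(-2)=60, V_qq(3)=-360.
Local maxima occur where both diagonal entries negative: (1, -3), (1, 3). Count: 2.

2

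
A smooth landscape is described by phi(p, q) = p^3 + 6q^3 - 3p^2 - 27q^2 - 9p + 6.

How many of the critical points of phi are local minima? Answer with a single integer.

phi separates as a function of p plus a function of q, so ∇phi=0 decouples.
∂phi/∂p = 3(p - 3)(p + 1) = 0 at p ∈ {-1, 3}; ∂phi/∂q = 18q(q - 3) = 0 at q ∈ {0, 3}.
The Hessian is diagonal: diag(phi_pp, phi_qq). Second derivatives: phi_pp(-1)=-12, phi_pp(3)=12; phi_qq(0)=-54, phi_qq(3)=54.
Local minima occur where both diagonal entries positive: (3, 3). Count: 1.

1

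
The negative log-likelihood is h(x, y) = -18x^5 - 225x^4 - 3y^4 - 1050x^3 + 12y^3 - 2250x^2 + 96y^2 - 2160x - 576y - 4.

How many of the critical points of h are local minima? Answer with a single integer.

h separates as a function of x plus a function of y, so ∇h=0 decouples.
∂h/∂x = -90(x + 1)(x + 2)(x + 3)(x + 4) = 0 at x ∈ {-4, -3, -2, -1}; ∂h/∂y = -12(y - 4)(y - 3)(y + 4) = 0 at y ∈ {-4, 3, 4}.
The Hessian is diagonal: diag(h_xx, h_yy). Second derivatives: h_xx(-4)=540, h_xx(-3)=-180, h_xx(-2)=180, h_xx(-1)=-540; h_yy(-4)=-672, h_yy(3)=84, h_yy(4)=-96.
Local minima occur where both diagonal entries positive: (-4, 3), (-2, 3). Count: 2.

2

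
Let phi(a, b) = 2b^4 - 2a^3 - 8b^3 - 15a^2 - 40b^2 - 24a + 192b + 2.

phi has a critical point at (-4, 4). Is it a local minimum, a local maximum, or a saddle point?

The mixed partial ∂²phi/∂a∂b is 0, so the Hessian at any point is diag(phi_aa, phi_bb) = diag(-6(2a + 5), 8(3b^2 - 6b - 10)).
At (-4, 4): H = diag(18, 112).
Both eigenvalues are positive, so H is positive definite: a local minimum.

local minimum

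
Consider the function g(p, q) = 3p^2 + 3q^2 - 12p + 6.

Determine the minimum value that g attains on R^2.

g(p,q) separates as A(p) + B(q) + 6, so its minimum is min A + min B + 6.
A'(p) = 6p - 12 vanishes at p ∈ {2}; B'(q) = 6q vanishes at q ∈ {0}.
Local minima of A (where A''>0): A(2)=-12. Local minima of B: B(0)=0.
So the global minimum of g is A(2) + B(0) + 6 = -12 + 0 + 6 = -6, attained at (2, 0).

-6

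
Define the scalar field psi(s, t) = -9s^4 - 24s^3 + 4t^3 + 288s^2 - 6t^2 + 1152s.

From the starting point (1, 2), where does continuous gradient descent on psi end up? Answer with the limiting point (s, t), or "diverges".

(-2, 1)

psi is separable, so gradient descent decouples: s follows -∂psi/∂s, t follows -∂psi/∂t.
∂psi/∂s = -36(s - 4)(s + 2)(s + 4); at s=1 this is 1620, so s decreases.
∂psi/∂t = 12t(t - 1); at t=2 this is 24, so t decreases.
s converges to its nearest critical value -2 (a local min of the s-part); t converges to 1. The iterate converges to (-2, 1).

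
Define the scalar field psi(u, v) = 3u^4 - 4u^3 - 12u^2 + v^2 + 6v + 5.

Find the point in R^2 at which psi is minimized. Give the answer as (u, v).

psi(u,v) separates as P(u) + Q(v) + 5, so its minimum is min P + min Q + 5.
P'(u) = 12u(u - 2)(u + 1) vanishes at u ∈ {-1, 0, 2}; Q'(v) = 2v + 6 vanishes at v ∈ {-3}.
Local minima of P (where P''>0): P(-1)=-5, P(2)=-32. Local minima of Q: Q(-3)=-9.
So the global minimum of psi is P(2) + Q(-3) + 5 = -32 − 9 + 5 = -36, attained at (2, -3).

(2, -3)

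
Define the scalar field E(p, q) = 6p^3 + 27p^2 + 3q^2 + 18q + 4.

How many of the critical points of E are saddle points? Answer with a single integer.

E separates as a function of p plus a function of q, so ∇E=0 decouples.
∂E/∂p = 18p(p + 3) = 0 at p ∈ {-3, 0}; ∂E/∂q = 6(q + 3) = 0 at q ∈ {-3}.
The Hessian is diagonal: diag(E_pp, E_qq). Second derivatives: E_pp(-3)=-54, E_pp(0)=54; E_qq(-3)=6.
Saddle points occur where the two diagonal entries have opposite signs: (-3, -3). Count: 1.

1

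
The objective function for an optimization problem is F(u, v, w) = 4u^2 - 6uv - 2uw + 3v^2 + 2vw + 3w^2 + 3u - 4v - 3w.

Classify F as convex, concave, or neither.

convex

F is quadratic, so its Hessian is the constant matrix H = [[8, -6, -2], [-6, 6, 2], [-2, 2, 6]].
Leading principal minors: 8, 12, 64.
All positive ⇒ H ≻ 0 ⇒ convex.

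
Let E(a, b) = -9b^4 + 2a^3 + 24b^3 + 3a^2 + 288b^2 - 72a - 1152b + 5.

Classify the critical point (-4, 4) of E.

local maximum

The mixed partial ∂²E/∂a∂b is 0, so the Hessian at any point is diag(E_aa, E_bb) = diag(6(2a + 1), 36(-3b^2 + 4b + 16)).
At (-4, 4): H = diag(-42, -576).
Both eigenvalues are negative, so H is negative definite: a local maximum.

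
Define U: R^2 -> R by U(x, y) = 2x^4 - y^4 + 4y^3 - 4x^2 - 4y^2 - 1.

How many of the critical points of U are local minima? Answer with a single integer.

U separates as a function of x plus a function of y, so ∇U=0 decouples.
∂U/∂x = 8x(x - 1)(x + 1) = 0 at x ∈ {-1, 0, 1}; ∂U/∂y = -4y(y - 2)(y - 1) = 0 at y ∈ {0, 1, 2}.
The Hessian is diagonal: diag(U_xx, U_yy). Second derivatives: U_xx(-1)=16, U_xx(0)=-8, U_xx(1)=16; U_yy(0)=-8, U_yy(1)=4, U_yy(2)=-8.
Local minima occur where both diagonal entries positive: (-1, 1), (1, 1). Count: 2.

2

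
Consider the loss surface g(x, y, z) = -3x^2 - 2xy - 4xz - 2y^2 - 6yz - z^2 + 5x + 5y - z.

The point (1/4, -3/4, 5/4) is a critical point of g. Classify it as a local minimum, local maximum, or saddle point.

The Hessian is constant: H = [[-6, -2, -4], [-2, -4, -6], [-4, -6, -2]].
Leading principal minors: Δ₁ = -6, Δ₂ = 20, Δ₃ = 144.
The minors fit neither the all-positive nor the alternating-sign pattern, so H is indefinite: a saddle point.

saddle point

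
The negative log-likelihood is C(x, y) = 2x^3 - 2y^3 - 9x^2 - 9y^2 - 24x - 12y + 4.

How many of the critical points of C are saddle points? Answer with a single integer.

C separates as a function of x plus a function of y, so ∇C=0 decouples.
∂C/∂x = 6(x - 4)(x + 1) = 0 at x ∈ {-1, 4}; ∂C/∂y = -6(y + 1)(y + 2) = 0 at y ∈ {-2, -1}.
The Hessian is diagonal: diag(C_xx, C_yy). Second derivatives: C_xx(-1)=-30, C_xx(4)=30; C_yy(-2)=6, C_yy(-1)=-6.
Saddle points occur where the two diagonal entries have opposite signs: (-1, -2), (4, -1). Count: 2.

2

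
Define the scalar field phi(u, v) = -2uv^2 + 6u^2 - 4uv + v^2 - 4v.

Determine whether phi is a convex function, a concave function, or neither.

The term -2uv^2 is cubic, so the Hessian is not constant.
∂²phi/∂v² = -4u + 2, which takes both signs as u varies (negative for sufficiently large u). A diagonal entry of the Hessian changing sign means the Hessian is neither positive- nor negative-semidefinite on all of R^2.

neither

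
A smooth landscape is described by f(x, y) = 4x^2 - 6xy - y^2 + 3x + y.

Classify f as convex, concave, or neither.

f is quadratic, so its Hessian is the constant matrix H = [[8, -6], [-6, -2]].
det(H) = -52, tr(H) = 6.
det(H) < 0, so H is indefinite: neither convex nor concave.

neither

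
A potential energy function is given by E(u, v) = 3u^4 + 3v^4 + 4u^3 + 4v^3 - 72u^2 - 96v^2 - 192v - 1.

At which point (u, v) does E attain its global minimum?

(-4, 4)

E(u,v) separates as P(u) + Q(v) − 1, so its minimum is min P + min Q − 1.
P'(u) = 12u(u - 3)(u + 4) vanishes at u ∈ {-4, 0, 3}; Q'(v) = 12(v - 4)(v + 1)(v + 4) vanishes at v ∈ {-4, -1, 4}.
Local minima of P (where P''>0): P(-4)=-640, P(3)=-297. Local minima of Q: Q(-4)=-256, Q(4)=-1280.
So the global minimum of E is P(-4) + Q(4) − 1 = -640 − 1280 − 1 = -1921, attained at (-4, 4).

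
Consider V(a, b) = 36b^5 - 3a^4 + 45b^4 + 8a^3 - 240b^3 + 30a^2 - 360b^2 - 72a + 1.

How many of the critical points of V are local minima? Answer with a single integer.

2

V separates as a function of a plus a function of b, so ∇V=0 decouples.
∂V/∂a = -12(a - 3)(a - 1)(a + 2) = 0 at a ∈ {-2, 1, 3}; ∂V/∂b = 180b(b - 2)(b + 1)(b + 2) = 0 at b ∈ {-2, -1, 0, 2}.
The Hessian is diagonal: diag(V_aa, V_bb). Second derivatives: V_aa(-2)=-180, V_aa(1)=72, V_aa(3)=-120; V_bb(-2)=-1440, V_bb(-1)=540, V_bb(0)=-720, V_bb(2)=4320.
Local minima occur where both diagonal entries positive: (1, -1), (1, 2). Count: 2.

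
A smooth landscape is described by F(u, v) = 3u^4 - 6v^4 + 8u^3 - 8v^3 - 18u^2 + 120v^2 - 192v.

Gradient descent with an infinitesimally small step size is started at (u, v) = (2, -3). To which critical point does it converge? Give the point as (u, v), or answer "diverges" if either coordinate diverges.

(1, 1)

F is separable, so gradient descent decouples: u follows -∂F/∂u, v follows -∂F/∂v.
∂F/∂u = 12u(u - 1)(u + 3); at u=2 this is 120, so u decreases.
∂F/∂v = -24(v - 2)(v - 1)(v + 4); at v=-3 this is -480, so v increases.
u converges to its nearest critical value 1 (a local min of the u-part); v converges to 1. The iterate converges to (1, 1).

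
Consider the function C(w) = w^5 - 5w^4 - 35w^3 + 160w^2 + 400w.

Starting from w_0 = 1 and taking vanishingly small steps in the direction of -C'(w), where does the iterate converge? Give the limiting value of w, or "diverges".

C'(w) = 5(w - 5)(w - 4)(w + 1)(w + 4), so C'(1) = 600.
Gradient descent moves in the -C' direction, i.e. w is decreasing.
The nearest critical point in that direction is w = -1, where C'' = 450 > 0 (a local minimum). The iterate converges there.

-1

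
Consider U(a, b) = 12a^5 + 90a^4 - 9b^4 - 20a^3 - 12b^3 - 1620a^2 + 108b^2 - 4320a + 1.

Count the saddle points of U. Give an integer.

U separates as a function of a plus a function of b, so ∇U=0 decouples.
∂U/∂a = 60(a - 3)(a + 2)(a + 3)(a + 4) = 0 at a ∈ {-4, -3, -2, 3}; ∂U/∂b = -36b(b - 2)(b + 3) = 0 at b ∈ {-3, 0, 2}.
The Hessian is diagonal: diag(U_aa, U_bb). Second derivatives: U_aa(-4)=-840, U_aa(-3)=360, U_aa(-2)=-600, U_aa(3)=12600; U_bb(-3)=-540, U_bb(0)=216, U_bb(2)=-360.
Saddle points occur where the two diagonal entries have opposite signs: (-4, 0), (-3, -3), (-3, 2), (-2, 0), (3, -3), (3, 2). Count: 6.

6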